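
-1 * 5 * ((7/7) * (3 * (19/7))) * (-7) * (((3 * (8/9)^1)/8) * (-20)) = -1900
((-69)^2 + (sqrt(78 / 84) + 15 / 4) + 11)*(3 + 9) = 6*sqrt(182) / 7 + 57309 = 57320.56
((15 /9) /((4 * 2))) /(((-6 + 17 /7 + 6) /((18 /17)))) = 105 /1156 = 0.09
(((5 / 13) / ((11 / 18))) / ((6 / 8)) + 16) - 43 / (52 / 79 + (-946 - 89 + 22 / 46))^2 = 8497510604991339 / 504629119408700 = 16.84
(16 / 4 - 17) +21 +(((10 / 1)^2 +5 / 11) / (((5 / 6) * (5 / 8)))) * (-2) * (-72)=1527992 / 55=27781.67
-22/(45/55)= -242/9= -26.89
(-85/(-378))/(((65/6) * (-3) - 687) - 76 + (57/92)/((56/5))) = -31280/110649537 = -0.00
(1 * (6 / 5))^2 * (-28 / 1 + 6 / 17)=-3384 / 85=-39.81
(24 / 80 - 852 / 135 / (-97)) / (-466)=-3187 / 4068180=-0.00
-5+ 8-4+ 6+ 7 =12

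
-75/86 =-0.87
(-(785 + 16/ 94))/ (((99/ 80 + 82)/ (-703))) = 2075424720/ 312973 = 6631.32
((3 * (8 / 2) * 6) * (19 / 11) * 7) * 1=9576 / 11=870.55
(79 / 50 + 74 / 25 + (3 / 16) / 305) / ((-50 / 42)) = -2326611 / 610000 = -3.81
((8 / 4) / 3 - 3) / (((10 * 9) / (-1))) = 7 / 270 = 0.03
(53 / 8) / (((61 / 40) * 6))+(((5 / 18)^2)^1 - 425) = -8383865 / 19764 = -424.20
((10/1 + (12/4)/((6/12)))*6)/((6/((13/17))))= 208/17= 12.24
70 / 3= 23.33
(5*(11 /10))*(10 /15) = 3.67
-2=-2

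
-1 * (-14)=14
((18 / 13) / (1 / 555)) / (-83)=-9990 / 1079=-9.26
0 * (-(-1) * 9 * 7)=0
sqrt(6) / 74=0.03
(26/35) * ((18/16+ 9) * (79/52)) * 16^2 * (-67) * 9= -61737552/35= -1763930.06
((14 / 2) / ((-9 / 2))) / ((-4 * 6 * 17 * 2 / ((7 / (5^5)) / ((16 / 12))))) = 49 / 15300000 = 0.00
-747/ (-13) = 747/ 13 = 57.46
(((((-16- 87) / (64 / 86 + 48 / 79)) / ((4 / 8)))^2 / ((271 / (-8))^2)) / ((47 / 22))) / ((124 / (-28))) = -2693321661382 / 1259110619879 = -2.14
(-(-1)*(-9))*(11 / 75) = -33 / 25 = -1.32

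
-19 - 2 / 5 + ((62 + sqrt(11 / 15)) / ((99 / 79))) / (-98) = -482792 / 24255 - 79*sqrt(165) / 145530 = -19.91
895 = 895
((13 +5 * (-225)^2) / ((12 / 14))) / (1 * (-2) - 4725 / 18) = -77042 / 69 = -1116.55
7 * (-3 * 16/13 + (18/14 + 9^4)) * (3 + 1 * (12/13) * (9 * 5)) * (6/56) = 259174296/1183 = 219082.25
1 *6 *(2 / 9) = 4 / 3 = 1.33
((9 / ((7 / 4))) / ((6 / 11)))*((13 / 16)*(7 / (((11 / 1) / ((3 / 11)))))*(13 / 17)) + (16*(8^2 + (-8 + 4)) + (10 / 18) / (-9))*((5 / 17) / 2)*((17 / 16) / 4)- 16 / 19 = 1387749623 / 36837504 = 37.67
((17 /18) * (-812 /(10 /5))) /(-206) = 3451 /1854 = 1.86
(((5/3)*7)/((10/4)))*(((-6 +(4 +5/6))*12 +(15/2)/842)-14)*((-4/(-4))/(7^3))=-0.38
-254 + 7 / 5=-252.60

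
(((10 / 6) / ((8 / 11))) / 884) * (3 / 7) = 55 / 49504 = 0.00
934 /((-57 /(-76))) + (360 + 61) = 4999 /3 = 1666.33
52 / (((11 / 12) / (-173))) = -107952 / 11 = -9813.82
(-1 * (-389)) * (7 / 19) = 2723 / 19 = 143.32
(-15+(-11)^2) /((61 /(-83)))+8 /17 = -149078 /1037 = -143.76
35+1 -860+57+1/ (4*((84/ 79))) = -257633/ 336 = -766.76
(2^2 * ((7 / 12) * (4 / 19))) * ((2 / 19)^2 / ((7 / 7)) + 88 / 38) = 1.14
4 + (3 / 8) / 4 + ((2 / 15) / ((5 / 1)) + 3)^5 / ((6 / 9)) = 9747446885387 / 25312500000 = 385.08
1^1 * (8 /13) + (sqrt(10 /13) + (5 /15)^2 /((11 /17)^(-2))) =22381 /33813 + sqrt(130) /13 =1.54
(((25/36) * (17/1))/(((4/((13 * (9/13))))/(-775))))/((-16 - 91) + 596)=-42.10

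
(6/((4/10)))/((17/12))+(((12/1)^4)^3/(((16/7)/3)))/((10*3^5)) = 4815795005.79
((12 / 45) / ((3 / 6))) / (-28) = -2 / 105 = -0.02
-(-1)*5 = 5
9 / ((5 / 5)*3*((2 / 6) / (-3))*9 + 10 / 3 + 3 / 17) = 459 / 26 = 17.65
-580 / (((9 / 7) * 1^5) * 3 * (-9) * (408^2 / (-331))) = -0.03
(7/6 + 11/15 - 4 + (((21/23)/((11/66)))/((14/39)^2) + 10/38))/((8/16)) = 1244266/15295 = 81.35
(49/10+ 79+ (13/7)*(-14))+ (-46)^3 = -972781/10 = -97278.10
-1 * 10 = -10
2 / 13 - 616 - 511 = -14649 / 13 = -1126.85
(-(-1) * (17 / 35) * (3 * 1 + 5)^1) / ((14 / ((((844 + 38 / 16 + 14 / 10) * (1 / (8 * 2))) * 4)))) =576487 / 9800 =58.83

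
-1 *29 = -29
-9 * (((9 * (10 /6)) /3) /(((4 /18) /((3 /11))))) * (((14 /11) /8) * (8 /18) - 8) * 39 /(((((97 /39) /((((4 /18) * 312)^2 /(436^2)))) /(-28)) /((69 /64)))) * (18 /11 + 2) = -29238424078500 /1533920267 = -19061.24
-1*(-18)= 18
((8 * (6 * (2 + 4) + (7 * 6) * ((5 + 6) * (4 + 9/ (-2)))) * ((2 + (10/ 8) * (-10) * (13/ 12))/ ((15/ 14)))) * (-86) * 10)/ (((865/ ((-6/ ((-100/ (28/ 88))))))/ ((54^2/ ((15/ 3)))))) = -44249174424/ 237875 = -186018.60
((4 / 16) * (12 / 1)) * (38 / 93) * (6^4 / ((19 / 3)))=7776 / 31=250.84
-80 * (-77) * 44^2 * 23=274292480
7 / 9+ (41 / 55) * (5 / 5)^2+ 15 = 8179 / 495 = 16.52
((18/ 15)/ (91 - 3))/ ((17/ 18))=27/ 1870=0.01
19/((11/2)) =38/11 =3.45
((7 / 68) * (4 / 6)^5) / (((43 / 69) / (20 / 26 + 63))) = 1.39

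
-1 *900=-900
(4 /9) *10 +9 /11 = 521 /99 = 5.26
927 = 927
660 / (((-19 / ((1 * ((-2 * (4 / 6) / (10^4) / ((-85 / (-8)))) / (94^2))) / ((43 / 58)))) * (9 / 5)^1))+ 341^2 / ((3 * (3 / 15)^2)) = 33446195822635651 / 34515901125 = 969008.33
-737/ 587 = -1.26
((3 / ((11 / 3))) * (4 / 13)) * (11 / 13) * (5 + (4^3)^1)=2484 / 169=14.70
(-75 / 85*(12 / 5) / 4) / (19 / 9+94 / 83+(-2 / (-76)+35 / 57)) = -255474 / 1874267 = -0.14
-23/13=-1.77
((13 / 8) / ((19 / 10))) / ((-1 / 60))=-51.32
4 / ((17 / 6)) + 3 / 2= 99 / 34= 2.91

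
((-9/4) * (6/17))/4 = -27/136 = -0.20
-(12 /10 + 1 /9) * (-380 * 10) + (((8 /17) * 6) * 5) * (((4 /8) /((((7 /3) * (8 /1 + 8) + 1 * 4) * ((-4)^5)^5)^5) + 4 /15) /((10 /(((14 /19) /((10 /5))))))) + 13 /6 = 960696903021573939264586185966054651087083877156407208016977478752300912588078689310237032189 /192735798117108095251655285140347365436323178928964319888171977736440432859637798183895040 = 4984.53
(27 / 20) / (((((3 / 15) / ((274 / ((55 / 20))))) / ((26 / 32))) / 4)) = 48087 / 22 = 2185.77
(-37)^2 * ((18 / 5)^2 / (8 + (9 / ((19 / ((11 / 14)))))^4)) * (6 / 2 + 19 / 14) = 9640.06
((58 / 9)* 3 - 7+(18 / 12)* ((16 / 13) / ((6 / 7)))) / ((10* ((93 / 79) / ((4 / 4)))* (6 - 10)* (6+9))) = -8927 / 435240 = -0.02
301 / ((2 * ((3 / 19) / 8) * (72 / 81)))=8578.50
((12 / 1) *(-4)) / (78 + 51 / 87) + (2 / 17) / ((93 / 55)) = -1950062 / 3603099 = -0.54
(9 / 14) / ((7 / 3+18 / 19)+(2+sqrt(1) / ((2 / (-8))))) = 513 / 1022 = 0.50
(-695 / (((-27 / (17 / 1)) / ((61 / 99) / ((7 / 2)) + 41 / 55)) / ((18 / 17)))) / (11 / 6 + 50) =1775308 / 215523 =8.24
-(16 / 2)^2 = -64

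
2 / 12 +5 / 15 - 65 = -129 / 2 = -64.50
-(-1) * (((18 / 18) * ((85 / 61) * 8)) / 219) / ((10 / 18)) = 408 / 4453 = 0.09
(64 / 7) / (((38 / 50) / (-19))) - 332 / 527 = -845524 / 3689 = -229.20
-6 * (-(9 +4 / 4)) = 60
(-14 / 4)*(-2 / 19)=0.37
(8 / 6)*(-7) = -28 / 3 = -9.33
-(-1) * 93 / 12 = 31 / 4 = 7.75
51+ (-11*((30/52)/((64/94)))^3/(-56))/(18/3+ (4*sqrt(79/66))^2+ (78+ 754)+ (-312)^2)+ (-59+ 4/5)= -3762625145183120169/522586914050539520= -7.20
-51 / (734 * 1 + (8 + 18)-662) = -51 / 98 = -0.52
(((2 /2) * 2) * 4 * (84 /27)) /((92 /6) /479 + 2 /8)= 429184 /4863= 88.25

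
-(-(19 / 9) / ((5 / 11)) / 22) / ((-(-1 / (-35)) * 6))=-133 / 108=-1.23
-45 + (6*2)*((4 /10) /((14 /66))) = -783 /35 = -22.37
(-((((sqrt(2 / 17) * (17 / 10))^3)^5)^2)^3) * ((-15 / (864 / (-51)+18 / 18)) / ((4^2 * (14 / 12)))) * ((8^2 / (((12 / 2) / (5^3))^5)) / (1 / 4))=-398703807810572411498315063055075847178723756123452198369 / 9540282189846038818359375000000000000000000000000000000000000000000000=-0.00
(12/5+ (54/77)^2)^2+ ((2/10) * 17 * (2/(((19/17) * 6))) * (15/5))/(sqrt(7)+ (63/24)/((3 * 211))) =823460416 * sqrt(7)/1894809105+ 397785729736185992/47577358682313075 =9.51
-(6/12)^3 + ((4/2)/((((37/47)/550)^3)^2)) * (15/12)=5967511714830802809934273591/20525811272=290732075616972125.59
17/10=1.70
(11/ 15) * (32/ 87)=352/ 1305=0.27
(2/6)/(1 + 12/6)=1/9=0.11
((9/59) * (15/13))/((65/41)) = 1107/9971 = 0.11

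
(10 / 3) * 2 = 20 / 3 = 6.67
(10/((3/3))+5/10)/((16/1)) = 21/32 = 0.66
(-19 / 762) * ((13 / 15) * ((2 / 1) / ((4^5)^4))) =-247 / 6283708952739840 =-0.00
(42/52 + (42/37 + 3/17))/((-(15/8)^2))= -123232/204425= -0.60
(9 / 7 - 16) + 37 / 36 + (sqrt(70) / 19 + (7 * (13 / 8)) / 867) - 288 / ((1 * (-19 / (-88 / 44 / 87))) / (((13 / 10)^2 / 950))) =-13031950505111 / 953045415000 + sqrt(70) / 19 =-13.23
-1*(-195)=195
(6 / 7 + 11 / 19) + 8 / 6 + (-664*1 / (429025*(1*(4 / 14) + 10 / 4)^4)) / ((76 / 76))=365576289957083 / 132005695328325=2.77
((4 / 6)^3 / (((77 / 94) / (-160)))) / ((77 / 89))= -10708480 / 160083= -66.89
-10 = -10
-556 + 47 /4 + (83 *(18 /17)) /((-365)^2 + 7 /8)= -4382711495 /8052764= -544.25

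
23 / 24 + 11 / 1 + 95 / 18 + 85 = 7361 / 72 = 102.24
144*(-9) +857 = -439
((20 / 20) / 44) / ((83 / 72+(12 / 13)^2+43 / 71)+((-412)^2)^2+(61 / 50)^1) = 5399550 / 6845404370358034019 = 0.00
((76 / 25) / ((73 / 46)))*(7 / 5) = 24472 / 9125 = 2.68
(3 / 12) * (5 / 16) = 5 / 64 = 0.08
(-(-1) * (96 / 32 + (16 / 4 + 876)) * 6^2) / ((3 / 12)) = 127152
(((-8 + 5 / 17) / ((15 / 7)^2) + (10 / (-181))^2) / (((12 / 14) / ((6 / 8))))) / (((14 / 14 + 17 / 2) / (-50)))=1469372513 / 190472454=7.71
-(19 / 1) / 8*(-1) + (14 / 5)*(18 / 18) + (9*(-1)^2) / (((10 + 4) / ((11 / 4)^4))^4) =2511.59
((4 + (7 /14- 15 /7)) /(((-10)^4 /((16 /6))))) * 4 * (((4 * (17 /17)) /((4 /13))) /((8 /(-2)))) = -143 /17500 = -0.01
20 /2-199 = -189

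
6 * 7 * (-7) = -294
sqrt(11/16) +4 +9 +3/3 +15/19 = sqrt(11)/4 +281/19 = 15.62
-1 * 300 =-300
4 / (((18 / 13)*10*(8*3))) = 13 / 1080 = 0.01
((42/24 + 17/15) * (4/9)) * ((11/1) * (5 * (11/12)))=20933/324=64.61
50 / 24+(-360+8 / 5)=-21379 / 60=-356.32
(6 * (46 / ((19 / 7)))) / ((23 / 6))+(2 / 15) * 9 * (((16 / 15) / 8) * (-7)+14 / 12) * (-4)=12068 / 475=25.41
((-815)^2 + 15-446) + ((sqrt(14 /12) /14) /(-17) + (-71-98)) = 663625-sqrt(42) /1428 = 663625.00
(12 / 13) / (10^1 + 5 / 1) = 4 / 65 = 0.06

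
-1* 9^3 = -729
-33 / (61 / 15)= -495 / 61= -8.11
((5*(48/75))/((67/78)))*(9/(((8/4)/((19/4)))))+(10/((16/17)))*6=192129/1340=143.38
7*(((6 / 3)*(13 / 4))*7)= 637 / 2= 318.50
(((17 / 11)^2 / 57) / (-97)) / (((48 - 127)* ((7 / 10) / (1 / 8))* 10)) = 0.00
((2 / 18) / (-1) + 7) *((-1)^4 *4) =248 / 9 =27.56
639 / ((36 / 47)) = 3337 / 4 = 834.25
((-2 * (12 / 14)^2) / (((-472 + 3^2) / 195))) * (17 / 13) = 0.81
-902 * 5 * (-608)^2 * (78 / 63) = -43346800640 / 21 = -2064133363.81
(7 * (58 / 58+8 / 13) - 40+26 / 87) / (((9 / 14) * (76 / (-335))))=75304985 / 386802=194.69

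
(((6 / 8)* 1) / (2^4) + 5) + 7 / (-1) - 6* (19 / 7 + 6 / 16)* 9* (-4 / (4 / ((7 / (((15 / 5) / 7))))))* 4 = 697411 / 64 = 10897.05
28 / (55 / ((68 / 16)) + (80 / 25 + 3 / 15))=2380 / 1389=1.71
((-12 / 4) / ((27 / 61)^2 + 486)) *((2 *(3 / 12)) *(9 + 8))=-0.05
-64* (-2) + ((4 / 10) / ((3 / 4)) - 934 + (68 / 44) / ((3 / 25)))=-130777 / 165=-792.59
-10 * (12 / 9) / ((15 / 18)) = -16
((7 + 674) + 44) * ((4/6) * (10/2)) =7250/3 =2416.67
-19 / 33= -0.58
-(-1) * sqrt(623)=sqrt(623)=24.96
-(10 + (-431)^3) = 80062981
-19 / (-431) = 19 / 431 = 0.04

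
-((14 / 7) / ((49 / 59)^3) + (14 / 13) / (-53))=-281365176 / 81060161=-3.47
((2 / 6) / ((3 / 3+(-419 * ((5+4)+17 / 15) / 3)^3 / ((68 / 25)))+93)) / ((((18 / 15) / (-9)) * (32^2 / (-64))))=-309825 / 2066630243022656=-0.00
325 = 325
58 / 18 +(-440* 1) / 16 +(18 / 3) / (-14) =-3113 / 126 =-24.71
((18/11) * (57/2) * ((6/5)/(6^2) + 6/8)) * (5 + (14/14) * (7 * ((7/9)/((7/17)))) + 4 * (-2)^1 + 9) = 154489/220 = 702.22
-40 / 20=-2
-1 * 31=-31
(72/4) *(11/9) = 22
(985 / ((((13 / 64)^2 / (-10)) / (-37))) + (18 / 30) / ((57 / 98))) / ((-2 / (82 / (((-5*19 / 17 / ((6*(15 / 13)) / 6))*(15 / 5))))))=98844915991714 / 3965585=24925683.35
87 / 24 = 29 / 8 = 3.62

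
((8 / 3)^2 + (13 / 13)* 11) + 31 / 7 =1420 / 63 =22.54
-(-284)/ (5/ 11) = 3124/ 5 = 624.80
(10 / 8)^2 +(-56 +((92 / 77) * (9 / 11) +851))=10808263 / 13552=797.54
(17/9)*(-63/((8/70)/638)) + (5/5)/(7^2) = -65103113/98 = -664317.48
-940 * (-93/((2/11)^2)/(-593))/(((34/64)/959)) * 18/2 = -730377315360/10081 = -72450879.41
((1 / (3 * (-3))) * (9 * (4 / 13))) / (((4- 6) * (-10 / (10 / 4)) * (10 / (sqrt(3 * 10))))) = -sqrt(30) / 260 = -0.02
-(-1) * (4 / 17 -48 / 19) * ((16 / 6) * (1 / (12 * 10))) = -148 / 2907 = -0.05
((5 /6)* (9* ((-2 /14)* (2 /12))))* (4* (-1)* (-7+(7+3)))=15 /7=2.14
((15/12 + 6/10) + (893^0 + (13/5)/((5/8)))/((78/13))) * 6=813/50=16.26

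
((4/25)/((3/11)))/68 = 11/1275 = 0.01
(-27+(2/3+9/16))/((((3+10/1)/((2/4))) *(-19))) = 1237/23712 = 0.05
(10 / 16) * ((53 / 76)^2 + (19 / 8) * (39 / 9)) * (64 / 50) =8.62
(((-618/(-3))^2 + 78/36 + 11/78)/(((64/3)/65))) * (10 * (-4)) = -20688675/4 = -5172168.75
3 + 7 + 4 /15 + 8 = 274 /15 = 18.27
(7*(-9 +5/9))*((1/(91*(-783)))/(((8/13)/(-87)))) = -19/162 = -0.12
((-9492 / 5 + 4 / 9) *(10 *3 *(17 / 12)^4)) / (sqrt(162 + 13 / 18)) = -222917549 *sqrt(5858) / 948996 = -17978.55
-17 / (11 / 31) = -527 / 11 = -47.91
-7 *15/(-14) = 15/2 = 7.50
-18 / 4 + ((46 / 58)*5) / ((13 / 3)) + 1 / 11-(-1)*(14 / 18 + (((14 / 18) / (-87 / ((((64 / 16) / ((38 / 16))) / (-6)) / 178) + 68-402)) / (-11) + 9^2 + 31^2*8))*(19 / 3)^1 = 1611252082897123 / 32745632634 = 49205.10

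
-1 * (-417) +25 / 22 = 9199 / 22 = 418.14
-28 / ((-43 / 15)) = 420 / 43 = 9.77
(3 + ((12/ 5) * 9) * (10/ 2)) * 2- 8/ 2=218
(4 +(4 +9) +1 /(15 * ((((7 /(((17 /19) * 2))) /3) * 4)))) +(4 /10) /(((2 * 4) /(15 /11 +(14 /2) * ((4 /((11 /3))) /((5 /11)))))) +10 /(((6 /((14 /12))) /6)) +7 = 16058311 /438900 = 36.59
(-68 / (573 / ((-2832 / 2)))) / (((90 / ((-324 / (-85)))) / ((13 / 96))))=4602 / 4775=0.96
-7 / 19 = -0.37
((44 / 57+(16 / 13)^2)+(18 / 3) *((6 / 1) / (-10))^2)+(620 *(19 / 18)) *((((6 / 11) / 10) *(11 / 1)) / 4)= 49423739 / 481650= 102.61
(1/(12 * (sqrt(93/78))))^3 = 13 * sqrt(806)/830304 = 0.00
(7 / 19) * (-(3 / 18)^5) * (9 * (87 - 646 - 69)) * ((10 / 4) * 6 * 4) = 5495 / 342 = 16.07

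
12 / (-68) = -3 / 17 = -0.18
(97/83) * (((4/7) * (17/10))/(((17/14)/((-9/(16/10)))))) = -873/166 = -5.26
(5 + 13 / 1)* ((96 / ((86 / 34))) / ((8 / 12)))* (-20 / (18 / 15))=-734400 / 43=-17079.07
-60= -60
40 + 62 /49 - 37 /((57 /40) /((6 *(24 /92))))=13374 /21413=0.62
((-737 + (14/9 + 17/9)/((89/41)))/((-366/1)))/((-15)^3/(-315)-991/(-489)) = 336062153/2130925932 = 0.16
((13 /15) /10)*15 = 13 /10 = 1.30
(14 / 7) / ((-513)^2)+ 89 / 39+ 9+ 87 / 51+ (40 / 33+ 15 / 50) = 92766156167 / 6397638390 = 14.50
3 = 3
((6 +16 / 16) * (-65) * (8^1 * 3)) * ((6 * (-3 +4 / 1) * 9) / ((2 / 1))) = -294840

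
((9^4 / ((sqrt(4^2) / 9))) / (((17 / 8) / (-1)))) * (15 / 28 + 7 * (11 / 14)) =-9979281 / 238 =-41929.75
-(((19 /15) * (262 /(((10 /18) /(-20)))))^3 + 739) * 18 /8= 1918451941090929 /500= 3836903882181.86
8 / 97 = 0.08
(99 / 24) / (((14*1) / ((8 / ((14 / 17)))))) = 2.86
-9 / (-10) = 9 / 10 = 0.90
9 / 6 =3 / 2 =1.50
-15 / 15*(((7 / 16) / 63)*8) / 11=-0.01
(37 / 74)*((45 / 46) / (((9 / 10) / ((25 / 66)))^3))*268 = 654296875 / 66950631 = 9.77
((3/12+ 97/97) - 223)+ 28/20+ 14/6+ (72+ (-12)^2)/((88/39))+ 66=-56.29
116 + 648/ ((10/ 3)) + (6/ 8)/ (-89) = 552497/ 1780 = 310.39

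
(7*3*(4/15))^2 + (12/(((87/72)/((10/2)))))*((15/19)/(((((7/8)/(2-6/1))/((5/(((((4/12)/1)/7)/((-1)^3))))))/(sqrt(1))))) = 259631984/13775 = 18848.06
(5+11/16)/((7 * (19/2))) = 13/152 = 0.09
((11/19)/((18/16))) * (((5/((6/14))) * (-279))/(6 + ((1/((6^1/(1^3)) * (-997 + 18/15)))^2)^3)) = -3231866222113540210248177722880/11576227984529019186268127677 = -279.18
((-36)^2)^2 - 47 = 1679569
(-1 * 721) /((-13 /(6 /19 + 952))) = 13045774 /247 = 52816.90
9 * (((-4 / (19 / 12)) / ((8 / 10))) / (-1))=540 / 19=28.42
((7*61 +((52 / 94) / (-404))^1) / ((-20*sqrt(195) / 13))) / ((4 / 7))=-1135099*sqrt(195) / 455712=-34.78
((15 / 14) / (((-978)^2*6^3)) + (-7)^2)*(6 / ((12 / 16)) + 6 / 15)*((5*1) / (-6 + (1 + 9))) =47242657733 / 91822464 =514.50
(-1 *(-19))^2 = 361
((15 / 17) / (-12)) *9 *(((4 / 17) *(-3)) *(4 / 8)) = 135 / 578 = 0.23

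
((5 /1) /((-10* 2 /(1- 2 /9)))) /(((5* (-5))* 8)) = 7 /7200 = 0.00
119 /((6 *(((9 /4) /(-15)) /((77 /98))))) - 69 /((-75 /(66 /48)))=-184723 /1800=-102.62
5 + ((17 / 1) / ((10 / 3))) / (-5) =199 / 50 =3.98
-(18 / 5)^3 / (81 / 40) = -576 / 25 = -23.04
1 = 1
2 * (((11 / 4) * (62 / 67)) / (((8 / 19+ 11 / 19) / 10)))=3410 / 67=50.90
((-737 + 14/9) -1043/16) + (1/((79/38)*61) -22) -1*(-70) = -522272929/693936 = -752.62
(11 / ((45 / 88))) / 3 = 968 / 135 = 7.17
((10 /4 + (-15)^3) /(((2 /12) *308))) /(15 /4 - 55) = 4047 /3157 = 1.28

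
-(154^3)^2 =-13339032325696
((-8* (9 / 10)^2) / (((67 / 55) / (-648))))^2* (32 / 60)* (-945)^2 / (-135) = -4704288930367488 / 112225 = -41918368726.82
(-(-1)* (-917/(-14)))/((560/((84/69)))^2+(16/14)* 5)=917/2962480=0.00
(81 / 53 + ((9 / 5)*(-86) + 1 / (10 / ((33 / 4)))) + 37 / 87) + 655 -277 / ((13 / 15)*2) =343.17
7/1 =7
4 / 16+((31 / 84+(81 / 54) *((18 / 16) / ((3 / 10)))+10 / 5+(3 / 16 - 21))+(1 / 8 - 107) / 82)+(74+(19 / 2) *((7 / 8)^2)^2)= 65.70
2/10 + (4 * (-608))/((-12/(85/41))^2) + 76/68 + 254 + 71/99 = 2594952973/14145615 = 183.45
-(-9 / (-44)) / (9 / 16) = -4 / 11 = -0.36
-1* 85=-85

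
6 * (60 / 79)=360 / 79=4.56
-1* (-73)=73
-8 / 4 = -2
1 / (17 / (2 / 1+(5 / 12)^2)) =313 / 2448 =0.13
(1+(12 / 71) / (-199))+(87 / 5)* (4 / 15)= 1991889 / 353225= 5.64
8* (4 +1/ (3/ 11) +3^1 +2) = 304/ 3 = 101.33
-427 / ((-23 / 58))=24766 / 23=1076.78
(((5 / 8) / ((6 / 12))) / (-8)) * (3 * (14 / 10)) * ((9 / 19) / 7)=-27 / 608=-0.04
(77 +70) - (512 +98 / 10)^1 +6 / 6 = -1869 / 5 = -373.80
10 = 10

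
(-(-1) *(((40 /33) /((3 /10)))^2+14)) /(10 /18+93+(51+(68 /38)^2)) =0.21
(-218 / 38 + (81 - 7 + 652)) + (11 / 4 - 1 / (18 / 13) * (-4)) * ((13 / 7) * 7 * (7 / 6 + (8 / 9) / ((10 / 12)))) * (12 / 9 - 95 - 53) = -35845432 / 1539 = -23291.38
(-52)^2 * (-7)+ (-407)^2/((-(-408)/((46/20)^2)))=-684634079/40800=-16780.25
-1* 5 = -5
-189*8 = -1512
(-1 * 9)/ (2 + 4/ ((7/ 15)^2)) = -0.44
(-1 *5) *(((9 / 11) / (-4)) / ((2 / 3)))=1.53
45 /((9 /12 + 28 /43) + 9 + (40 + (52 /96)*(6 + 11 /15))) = 696600 /836669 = 0.83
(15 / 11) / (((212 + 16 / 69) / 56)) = 2070 / 5753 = 0.36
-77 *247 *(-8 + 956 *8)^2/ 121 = -100921038400/ 11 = -9174639854.55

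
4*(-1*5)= -20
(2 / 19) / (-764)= -1 / 7258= -0.00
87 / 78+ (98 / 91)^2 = 769 / 338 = 2.28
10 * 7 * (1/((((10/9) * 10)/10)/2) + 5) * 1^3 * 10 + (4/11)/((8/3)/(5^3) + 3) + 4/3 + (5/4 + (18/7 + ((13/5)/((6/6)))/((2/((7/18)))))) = 18709716229/3925845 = 4765.78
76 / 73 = 1.04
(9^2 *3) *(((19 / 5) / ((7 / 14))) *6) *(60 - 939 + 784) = -1052676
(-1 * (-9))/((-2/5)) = -45/2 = -22.50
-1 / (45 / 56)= -1.24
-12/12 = -1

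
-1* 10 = -10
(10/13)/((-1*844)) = -5/5486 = -0.00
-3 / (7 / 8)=-24 / 7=-3.43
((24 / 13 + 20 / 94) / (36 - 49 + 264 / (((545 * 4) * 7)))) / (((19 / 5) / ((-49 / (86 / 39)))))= 1763731725 / 1901864071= 0.93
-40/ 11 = -3.64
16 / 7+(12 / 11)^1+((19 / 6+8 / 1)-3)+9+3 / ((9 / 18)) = 12263 / 462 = 26.54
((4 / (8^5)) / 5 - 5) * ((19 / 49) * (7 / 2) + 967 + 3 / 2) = -198625773 / 40960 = -4849.26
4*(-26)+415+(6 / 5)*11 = 1621 / 5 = 324.20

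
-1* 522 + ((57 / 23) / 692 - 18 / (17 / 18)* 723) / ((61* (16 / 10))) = -87566198307 / 132039136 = -663.18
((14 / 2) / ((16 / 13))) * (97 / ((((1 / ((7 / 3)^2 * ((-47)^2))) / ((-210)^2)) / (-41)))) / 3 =-47987140094075 / 12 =-3998928341172.92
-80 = -80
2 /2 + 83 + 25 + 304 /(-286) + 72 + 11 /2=53035 /286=185.44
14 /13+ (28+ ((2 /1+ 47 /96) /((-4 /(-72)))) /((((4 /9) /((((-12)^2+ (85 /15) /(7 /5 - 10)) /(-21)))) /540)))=-23266052037 /62608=-371614.68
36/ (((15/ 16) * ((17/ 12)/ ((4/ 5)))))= 9216/ 425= 21.68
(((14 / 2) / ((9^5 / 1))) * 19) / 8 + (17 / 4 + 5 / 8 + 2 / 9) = 602005 / 118098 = 5.10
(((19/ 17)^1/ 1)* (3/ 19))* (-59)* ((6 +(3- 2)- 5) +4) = -1062/ 17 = -62.47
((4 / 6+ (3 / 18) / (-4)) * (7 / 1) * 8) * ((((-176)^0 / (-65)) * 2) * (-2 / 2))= 14 / 13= 1.08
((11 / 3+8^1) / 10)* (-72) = -84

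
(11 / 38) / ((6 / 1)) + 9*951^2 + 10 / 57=618610301 / 76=8139609.22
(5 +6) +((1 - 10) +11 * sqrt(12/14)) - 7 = -5 +11 * sqrt(42)/7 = 5.18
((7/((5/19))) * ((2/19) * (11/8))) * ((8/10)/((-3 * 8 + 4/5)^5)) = -9625/21003416576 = -0.00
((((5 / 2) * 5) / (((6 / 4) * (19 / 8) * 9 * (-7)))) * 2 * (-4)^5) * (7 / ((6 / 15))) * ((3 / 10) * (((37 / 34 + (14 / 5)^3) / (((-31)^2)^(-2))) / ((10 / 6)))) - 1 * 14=185204940135218 / 24225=7645198767.19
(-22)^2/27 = 484/27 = 17.93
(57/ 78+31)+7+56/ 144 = 4577/ 117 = 39.12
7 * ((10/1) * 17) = 1190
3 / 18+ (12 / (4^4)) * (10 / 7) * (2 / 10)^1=121 / 672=0.18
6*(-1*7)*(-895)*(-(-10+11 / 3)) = 238070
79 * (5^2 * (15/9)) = 9875/3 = 3291.67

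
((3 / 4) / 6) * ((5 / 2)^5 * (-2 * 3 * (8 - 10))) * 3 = 28125 / 64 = 439.45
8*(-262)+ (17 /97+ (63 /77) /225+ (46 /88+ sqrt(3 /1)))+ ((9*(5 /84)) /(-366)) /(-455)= -17374389714943 /8292083800+ sqrt(3)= -2093.57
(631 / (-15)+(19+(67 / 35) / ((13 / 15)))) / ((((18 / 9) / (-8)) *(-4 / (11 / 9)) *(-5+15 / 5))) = 12.75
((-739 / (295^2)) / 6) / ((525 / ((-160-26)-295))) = 355459 / 274128750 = 0.00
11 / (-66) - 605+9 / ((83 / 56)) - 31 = -313787 / 498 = -630.09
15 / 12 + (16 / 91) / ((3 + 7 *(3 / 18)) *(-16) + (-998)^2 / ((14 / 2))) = 48532493 / 38825956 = 1.25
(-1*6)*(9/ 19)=-54/ 19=-2.84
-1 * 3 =-3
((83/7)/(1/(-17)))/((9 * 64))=-1411/4032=-0.35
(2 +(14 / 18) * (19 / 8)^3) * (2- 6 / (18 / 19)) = -743977 / 13824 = -53.82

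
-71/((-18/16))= 568/9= 63.11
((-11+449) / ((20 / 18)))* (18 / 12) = 591.30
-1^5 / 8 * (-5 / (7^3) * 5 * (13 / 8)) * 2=325 / 10976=0.03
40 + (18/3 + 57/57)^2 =89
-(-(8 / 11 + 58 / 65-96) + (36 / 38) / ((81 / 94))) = -11673842 / 122265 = -95.48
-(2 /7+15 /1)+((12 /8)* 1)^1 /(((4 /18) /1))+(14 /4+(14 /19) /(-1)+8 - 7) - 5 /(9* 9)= -208319 /43092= -4.83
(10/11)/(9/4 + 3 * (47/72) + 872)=240/231319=0.00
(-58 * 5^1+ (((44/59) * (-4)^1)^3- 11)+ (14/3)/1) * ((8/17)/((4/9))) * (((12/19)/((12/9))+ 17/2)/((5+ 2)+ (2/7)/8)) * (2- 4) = 11396717693592/13068471149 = 872.08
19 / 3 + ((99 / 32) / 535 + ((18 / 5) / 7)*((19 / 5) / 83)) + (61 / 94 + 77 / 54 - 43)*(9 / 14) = -46624191259 / 2337479200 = -19.95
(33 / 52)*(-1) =-33 / 52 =-0.63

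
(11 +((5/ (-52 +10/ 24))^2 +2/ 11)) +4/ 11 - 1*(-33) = 187788490/ 4214771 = 44.55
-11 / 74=-0.15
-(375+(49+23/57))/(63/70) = -241910/513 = -471.56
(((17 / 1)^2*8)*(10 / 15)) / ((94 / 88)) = 203456 / 141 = 1442.95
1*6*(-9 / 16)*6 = -81 / 4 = -20.25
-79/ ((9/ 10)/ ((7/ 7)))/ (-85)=1.03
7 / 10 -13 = -123 / 10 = -12.30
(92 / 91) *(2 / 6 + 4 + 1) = 5.39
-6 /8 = -3 /4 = -0.75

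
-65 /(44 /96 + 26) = -312 /127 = -2.46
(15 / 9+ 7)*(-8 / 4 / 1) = -17.33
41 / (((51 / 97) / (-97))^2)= 3629700521 / 2601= 1395501.93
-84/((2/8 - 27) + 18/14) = 2352/713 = 3.30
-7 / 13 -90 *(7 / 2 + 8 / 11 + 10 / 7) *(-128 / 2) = 32609701 / 1001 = 32577.12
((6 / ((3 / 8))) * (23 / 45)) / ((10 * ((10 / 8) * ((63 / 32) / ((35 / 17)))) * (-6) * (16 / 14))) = -10304 / 103275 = -0.10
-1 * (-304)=304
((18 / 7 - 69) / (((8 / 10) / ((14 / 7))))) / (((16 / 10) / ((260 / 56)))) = -755625 / 1568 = -481.90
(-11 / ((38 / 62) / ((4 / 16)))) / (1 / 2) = -341 / 38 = -8.97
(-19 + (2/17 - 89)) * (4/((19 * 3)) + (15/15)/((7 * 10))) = -9.11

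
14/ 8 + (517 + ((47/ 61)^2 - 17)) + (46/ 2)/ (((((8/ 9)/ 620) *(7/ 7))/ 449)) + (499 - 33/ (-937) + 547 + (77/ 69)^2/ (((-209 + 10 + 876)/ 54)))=35984488522491273885/ 4994633122964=7204630.98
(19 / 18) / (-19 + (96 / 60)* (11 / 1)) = -95 / 126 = -0.75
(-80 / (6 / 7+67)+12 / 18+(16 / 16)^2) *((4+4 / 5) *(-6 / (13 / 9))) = -60048 / 6175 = -9.72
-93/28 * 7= -93/4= -23.25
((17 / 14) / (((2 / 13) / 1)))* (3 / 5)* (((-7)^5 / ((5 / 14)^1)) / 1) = -11143041 / 50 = -222860.82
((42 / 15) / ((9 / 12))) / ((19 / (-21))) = -392 / 95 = -4.13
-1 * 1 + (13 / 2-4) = 3 / 2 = 1.50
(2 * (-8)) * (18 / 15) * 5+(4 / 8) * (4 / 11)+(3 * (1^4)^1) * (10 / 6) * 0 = -1054 / 11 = -95.82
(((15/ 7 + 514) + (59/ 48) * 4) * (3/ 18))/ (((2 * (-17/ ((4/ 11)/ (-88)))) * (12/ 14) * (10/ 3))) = 3979/ 1077120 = 0.00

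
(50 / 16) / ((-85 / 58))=-2.13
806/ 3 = 268.67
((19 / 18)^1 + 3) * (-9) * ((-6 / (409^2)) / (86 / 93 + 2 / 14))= 142569 / 116260295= 0.00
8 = 8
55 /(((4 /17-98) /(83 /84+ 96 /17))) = -521125 /139608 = -3.73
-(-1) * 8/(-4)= -2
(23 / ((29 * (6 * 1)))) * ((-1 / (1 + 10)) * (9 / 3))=-23 / 638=-0.04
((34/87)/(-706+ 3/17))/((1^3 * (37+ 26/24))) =-0.00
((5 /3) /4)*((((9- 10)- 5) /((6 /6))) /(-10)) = 1 /4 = 0.25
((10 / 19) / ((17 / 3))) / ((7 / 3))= 0.04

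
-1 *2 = -2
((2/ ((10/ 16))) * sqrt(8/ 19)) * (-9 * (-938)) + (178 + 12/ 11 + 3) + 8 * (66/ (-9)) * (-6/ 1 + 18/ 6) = 3939/ 11 + 270144 * sqrt(38)/ 95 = 17887.35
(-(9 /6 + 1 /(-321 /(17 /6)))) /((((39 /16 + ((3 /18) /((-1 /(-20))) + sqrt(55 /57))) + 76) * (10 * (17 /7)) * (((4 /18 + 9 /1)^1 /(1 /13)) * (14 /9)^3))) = -9368206956 /5629249083435523 + 50248512 * sqrt(3135) /140731227085888075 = -0.00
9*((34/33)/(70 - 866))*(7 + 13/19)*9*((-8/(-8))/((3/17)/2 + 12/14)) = -886074/1039775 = -0.85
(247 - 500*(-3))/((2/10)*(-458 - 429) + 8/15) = -26205/2653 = -9.88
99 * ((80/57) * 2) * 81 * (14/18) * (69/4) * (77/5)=88365816/19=4650832.42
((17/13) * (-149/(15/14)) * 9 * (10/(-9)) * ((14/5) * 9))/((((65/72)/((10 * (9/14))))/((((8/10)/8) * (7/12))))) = 80427816/4225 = 19036.17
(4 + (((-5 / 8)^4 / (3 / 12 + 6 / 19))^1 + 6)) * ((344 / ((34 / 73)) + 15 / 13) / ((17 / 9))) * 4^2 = 665335756665 / 10339264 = 64350.40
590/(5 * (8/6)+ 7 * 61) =1770/1301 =1.36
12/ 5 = 2.40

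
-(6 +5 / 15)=-19 / 3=-6.33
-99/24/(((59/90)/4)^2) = -153.58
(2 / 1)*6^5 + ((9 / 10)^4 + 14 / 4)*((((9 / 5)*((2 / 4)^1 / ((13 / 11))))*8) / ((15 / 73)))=979701573 / 62500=15675.23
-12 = -12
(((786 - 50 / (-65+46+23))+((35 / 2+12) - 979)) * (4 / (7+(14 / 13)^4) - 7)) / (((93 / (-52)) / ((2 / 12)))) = -7111822432 / 66497697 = -106.95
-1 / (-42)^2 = -1 / 1764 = -0.00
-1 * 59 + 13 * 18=175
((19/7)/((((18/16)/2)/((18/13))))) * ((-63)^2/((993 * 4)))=28728/4303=6.68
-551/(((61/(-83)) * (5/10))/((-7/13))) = -640262/793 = -807.39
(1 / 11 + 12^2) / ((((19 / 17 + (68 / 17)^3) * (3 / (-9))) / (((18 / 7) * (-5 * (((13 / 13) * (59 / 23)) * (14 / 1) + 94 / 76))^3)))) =115290876371271125625 / 1053850204484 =109399681.17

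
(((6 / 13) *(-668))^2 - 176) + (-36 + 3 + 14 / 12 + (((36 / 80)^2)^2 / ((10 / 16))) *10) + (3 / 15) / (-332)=39912336854941 / 420810000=94846.46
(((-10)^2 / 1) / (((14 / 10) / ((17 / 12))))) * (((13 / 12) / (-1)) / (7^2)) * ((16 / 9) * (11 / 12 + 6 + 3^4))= -29144375 / 83349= -349.67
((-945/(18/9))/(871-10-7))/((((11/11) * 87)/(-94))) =2115/3538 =0.60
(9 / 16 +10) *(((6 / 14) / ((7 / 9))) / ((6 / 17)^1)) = 25857 / 1568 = 16.49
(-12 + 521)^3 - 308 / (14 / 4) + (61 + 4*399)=131873798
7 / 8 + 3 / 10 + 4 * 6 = 1007 / 40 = 25.18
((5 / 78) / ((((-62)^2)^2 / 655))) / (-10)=-655 / 2305108416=-0.00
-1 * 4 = -4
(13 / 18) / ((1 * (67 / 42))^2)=1274 / 4489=0.28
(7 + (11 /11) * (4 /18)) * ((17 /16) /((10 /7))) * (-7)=-10829 /288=-37.60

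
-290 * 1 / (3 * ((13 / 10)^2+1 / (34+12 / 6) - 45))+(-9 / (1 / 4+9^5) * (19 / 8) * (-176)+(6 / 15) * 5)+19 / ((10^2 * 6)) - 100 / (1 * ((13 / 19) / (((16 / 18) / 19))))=-20774935567567 / 8280736144200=-2.51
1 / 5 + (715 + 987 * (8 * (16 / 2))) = 63883.20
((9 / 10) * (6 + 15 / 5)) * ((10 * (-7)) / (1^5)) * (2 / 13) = -1134 / 13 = -87.23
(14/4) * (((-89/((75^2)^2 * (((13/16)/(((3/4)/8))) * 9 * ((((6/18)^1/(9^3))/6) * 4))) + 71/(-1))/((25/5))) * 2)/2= -10095329321/203125000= -49.70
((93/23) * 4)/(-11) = -372/253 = -1.47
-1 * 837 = -837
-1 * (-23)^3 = 12167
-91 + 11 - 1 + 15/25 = -402/5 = -80.40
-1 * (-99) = 99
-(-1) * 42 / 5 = 42 / 5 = 8.40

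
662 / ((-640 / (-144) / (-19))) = -56601 / 20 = -2830.05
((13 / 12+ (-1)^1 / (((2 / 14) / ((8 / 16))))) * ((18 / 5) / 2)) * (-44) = 957 / 5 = 191.40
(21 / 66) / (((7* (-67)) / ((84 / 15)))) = -14 / 3685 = -0.00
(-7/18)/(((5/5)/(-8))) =28/9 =3.11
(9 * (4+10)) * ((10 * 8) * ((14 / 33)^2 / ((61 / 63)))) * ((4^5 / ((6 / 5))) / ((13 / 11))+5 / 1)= 130714281600 / 95953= 1362274.05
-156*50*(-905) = 7059000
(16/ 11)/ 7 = 16/ 77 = 0.21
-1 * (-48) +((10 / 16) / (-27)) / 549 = 5692027 / 118584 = 48.00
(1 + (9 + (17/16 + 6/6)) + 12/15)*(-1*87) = -89523/80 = -1119.04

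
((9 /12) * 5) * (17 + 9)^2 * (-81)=-205335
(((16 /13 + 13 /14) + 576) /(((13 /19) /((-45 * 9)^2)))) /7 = 327931081875 /16562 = 19800210.23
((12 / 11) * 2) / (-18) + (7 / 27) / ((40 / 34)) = 589 / 5940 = 0.10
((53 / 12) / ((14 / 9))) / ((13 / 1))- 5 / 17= -937 / 12376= -0.08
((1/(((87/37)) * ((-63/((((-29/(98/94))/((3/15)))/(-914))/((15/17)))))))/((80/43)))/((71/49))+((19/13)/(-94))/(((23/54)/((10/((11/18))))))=-272007777806447/455029257402720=-0.60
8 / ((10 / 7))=28 / 5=5.60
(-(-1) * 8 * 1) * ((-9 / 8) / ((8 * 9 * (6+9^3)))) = -1 / 5880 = -0.00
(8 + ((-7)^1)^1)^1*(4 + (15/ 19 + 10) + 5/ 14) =4029/ 266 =15.15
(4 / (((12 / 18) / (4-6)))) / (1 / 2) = -24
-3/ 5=-0.60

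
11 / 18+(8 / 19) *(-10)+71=23051 / 342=67.40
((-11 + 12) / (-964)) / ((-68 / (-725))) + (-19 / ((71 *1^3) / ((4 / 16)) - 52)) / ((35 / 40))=-1392663 / 13307056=-0.10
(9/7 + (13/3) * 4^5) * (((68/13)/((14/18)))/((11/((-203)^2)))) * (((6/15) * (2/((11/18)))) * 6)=6908393665728/7865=878371731.18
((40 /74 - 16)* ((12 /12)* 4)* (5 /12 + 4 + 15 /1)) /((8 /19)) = -633061 /222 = -2851.63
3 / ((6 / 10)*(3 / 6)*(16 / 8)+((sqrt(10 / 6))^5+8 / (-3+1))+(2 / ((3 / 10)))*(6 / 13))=995085 / 13095962+2851875*sqrt(15) / 13095962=0.92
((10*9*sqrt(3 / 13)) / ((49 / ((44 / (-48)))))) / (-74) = 165*sqrt(39) / 94276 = 0.01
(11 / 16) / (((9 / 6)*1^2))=0.46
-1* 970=-970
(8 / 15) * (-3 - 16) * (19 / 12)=-722 / 45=-16.04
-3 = -3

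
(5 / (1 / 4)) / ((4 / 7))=35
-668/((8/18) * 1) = -1503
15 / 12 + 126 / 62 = 3.28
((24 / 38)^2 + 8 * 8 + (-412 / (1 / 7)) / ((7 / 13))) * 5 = -9551340 / 361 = -26458.01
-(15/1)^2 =-225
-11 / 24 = -0.46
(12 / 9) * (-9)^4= 8748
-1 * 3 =-3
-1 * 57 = -57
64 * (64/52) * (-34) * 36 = -1253376/13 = -96413.54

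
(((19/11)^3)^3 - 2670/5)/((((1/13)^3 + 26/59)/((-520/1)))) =468152.18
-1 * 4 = -4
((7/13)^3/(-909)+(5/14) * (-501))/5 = -5002672667/139795110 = -35.79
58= 58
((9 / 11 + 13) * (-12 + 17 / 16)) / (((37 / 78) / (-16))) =2074800 / 407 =5097.79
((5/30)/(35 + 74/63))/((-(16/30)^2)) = -4725/291712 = -0.02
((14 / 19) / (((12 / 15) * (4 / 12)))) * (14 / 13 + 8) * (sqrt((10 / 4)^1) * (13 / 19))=6195 * sqrt(10) / 722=27.13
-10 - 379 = -389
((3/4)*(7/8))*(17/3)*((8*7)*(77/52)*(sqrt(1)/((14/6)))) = 27489/208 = 132.16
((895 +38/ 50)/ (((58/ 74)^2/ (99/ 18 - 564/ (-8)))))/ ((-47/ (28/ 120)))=-8154864676/ 14822625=-550.16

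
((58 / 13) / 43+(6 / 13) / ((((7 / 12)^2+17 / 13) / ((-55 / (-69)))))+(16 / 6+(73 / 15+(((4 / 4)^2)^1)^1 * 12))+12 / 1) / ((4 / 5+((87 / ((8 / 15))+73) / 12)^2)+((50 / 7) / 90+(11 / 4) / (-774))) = 81524020558848 / 992974340118787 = 0.08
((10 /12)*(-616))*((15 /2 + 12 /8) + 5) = -21560 /3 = -7186.67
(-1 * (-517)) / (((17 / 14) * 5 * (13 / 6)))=43428 / 1105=39.30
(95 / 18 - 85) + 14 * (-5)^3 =-32935 / 18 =-1829.72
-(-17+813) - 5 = -801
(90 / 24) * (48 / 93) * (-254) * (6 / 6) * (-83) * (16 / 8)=2529840 / 31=81607.74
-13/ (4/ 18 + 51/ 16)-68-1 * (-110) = 18750/ 491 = 38.19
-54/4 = -27/2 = -13.50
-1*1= -1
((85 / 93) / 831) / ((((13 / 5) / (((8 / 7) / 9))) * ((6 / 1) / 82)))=139400 / 189884331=0.00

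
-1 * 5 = -5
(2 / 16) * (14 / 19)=7 / 76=0.09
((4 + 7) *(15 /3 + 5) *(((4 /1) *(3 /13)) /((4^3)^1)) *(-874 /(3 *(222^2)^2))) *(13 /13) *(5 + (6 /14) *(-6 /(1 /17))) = 6513485 /884124206784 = 0.00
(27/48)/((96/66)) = 99/256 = 0.39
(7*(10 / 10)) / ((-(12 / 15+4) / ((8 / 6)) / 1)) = -35 / 18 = -1.94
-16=-16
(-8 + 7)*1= -1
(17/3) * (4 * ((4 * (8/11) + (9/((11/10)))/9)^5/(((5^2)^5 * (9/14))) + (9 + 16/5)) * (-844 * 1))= -1101233110054763024/4718291015625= -233396.61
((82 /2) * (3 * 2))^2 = 60516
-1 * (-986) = 986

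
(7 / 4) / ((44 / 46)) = 1.83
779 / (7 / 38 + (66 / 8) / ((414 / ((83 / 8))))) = 65361216 / 32803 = 1992.54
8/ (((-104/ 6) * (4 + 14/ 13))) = -1/ 11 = -0.09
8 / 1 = 8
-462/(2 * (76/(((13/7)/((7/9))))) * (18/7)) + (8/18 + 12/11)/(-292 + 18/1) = -5830079/2061576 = -2.83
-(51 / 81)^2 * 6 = -578 / 243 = -2.38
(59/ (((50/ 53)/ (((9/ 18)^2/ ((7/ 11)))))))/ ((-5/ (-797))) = 27414409/ 7000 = 3916.34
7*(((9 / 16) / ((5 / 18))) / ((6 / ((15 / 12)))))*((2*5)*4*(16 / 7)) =270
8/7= 1.14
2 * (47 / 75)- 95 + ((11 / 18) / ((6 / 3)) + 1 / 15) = -84037 / 900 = -93.37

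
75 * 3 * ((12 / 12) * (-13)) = -2925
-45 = -45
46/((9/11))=506/9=56.22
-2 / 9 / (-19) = 2 / 171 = 0.01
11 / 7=1.57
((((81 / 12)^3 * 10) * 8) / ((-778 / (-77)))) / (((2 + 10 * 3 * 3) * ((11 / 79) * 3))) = 18141165 / 286304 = 63.36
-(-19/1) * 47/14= 893/14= 63.79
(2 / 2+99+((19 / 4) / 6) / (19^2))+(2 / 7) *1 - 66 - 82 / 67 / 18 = 21955223 / 641592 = 34.22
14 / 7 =2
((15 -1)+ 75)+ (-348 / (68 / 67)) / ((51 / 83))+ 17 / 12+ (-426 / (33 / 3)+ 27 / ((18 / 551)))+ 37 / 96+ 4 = 99047647 / 305184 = 324.55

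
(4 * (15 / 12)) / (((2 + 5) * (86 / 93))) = 465 / 602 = 0.77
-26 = -26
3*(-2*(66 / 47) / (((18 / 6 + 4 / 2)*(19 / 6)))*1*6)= -14256 / 4465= -3.19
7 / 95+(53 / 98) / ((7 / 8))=22541 / 32585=0.69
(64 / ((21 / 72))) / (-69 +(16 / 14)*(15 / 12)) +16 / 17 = -18544 / 8041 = -2.31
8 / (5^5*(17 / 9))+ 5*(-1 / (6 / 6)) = -265553 / 53125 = -5.00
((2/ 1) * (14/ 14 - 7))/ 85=-12/ 85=-0.14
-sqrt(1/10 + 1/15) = -sqrt(6)/6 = -0.41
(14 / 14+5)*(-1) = -6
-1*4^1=-4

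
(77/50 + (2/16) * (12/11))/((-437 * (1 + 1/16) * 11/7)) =-51632/22472725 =-0.00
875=875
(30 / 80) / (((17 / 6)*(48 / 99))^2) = 29403 / 147968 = 0.20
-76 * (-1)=76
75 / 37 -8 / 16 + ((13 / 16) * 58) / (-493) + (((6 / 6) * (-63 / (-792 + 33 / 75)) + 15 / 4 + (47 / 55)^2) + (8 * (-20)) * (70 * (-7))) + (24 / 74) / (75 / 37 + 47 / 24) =1085498925935117099 / 13844577201400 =78406.07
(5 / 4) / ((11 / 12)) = 15 / 11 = 1.36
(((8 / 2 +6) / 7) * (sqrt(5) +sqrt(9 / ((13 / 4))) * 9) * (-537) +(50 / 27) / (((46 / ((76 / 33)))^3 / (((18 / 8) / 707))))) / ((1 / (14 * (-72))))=13310447.97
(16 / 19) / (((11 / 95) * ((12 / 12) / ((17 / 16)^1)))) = 85 / 11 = 7.73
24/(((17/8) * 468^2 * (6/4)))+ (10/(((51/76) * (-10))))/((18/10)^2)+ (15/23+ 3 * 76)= 3664128253/16057197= 228.19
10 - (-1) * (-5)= 5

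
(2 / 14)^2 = 1 / 49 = 0.02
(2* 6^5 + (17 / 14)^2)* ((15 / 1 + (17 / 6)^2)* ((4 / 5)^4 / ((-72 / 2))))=-10108762996 / 2480625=-4075.09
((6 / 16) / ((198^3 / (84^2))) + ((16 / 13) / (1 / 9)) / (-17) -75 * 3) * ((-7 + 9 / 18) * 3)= 4400.20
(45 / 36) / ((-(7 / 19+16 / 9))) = -855 / 1468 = -0.58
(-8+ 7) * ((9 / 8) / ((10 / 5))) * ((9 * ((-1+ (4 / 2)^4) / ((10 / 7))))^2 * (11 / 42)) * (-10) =841995 / 64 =13156.17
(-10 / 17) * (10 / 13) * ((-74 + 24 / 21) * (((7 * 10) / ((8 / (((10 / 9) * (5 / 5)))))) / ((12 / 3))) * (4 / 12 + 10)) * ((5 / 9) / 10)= 96875 / 2106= 46.00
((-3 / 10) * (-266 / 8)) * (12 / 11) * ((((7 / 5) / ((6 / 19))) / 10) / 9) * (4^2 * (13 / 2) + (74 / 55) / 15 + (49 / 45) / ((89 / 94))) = 51257609879 / 908634375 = 56.41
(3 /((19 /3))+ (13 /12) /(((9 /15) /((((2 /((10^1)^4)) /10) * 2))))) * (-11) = -17822717 /3420000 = -5.21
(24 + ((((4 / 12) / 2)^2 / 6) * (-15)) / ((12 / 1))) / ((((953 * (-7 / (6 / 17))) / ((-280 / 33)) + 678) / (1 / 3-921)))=-143147555 / 18828531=-7.60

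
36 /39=12 /13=0.92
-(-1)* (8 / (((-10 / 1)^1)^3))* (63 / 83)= -63 / 10375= -0.01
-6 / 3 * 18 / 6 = -6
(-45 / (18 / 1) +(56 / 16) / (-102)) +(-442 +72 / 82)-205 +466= -1527737 / 8364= -182.66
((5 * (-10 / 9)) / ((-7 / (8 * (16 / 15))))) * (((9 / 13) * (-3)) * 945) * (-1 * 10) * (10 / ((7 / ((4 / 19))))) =69120000 / 1729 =39976.87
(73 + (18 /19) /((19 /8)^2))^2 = 251862455881 /47045881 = 5353.55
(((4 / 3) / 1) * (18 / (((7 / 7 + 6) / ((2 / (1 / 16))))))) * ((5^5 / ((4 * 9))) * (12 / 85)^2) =384000 / 2023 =189.82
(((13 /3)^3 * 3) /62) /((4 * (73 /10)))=10985 /81468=0.13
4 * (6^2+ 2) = 152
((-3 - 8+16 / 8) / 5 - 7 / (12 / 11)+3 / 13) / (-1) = 6229 / 780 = 7.99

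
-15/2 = -7.50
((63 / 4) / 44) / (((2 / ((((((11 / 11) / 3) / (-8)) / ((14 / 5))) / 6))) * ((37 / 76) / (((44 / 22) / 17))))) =-95 / 885632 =-0.00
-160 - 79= -239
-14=-14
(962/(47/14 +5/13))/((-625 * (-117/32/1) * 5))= 430976/19153125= 0.02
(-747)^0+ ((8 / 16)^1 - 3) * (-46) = 116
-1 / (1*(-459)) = 0.00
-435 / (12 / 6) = -435 / 2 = -217.50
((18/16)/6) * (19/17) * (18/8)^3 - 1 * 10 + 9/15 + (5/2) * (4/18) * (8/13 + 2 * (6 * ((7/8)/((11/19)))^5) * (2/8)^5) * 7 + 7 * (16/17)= 31275220761691981/13435632416194560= 2.33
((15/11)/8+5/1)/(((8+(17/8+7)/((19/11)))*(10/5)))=8645/44418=0.19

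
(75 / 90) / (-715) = -1 / 858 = -0.00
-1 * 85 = -85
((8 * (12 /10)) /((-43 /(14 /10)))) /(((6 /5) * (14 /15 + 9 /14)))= -2352 /14233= -0.17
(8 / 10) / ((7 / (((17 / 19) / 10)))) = 34 / 3325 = 0.01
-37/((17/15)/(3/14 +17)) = -133755/238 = -562.00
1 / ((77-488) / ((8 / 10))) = -4 / 2055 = -0.00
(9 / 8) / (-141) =-3 / 376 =-0.01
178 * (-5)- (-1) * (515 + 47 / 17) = -372.24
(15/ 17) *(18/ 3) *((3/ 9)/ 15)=2/ 17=0.12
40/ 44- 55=-595/ 11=-54.09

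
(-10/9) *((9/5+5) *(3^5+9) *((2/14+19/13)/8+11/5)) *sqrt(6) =-297092 *sqrt(6)/65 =-11195.75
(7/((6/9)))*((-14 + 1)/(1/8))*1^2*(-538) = 587496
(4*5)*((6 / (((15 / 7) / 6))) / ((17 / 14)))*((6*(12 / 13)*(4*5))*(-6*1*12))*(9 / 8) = -2482690.32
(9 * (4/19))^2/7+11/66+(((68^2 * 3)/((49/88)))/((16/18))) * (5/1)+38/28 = 7436679200/53067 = 140137.55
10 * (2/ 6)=10/ 3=3.33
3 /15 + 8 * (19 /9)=769 /45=17.09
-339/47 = -7.21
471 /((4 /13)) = 6123 /4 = 1530.75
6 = 6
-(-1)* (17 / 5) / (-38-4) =-17 / 210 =-0.08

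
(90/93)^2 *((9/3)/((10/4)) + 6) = 6480/961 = 6.74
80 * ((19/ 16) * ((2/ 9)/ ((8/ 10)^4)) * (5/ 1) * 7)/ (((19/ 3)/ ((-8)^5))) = -28000000/ 3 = -9333333.33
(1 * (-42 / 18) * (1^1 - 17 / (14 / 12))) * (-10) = -950 / 3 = -316.67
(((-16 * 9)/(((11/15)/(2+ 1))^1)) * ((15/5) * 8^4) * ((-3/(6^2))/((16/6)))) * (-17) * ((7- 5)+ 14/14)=-126904320/11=-11536756.36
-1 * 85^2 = -7225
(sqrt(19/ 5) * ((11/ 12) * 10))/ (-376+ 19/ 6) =-11 * sqrt(95)/ 2237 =-0.05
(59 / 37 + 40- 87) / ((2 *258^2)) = -70 / 205239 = -0.00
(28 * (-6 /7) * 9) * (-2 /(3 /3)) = 432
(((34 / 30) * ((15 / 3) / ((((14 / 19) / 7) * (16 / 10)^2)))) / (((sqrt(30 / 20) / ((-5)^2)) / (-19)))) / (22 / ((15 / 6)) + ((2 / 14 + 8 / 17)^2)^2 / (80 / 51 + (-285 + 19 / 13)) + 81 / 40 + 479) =-21146147182329728125 * sqrt(6) / 3110914613329815888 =-16.65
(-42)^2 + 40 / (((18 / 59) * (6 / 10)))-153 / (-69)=1232521 / 621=1984.74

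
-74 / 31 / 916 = -37 / 14198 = -0.00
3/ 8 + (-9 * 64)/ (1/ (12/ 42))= -9195/ 56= -164.20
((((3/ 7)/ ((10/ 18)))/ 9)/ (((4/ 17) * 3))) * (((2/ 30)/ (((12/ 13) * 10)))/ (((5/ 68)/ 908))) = 852839/ 78750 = 10.83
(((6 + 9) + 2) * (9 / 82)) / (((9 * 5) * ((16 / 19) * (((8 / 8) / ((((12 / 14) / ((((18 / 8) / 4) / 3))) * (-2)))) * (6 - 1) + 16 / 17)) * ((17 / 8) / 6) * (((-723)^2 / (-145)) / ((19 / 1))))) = -5695136 / 3064760127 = -0.00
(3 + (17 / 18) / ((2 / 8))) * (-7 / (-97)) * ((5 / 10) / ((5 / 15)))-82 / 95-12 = -670639 / 55290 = -12.13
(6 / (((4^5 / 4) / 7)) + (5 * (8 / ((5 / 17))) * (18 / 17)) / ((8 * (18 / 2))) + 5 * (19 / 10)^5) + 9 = 10797521 / 80000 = 134.97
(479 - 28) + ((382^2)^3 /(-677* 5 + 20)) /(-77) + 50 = 3107278611260629 /259105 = 11992352950.58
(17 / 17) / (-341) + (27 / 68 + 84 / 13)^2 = 12534367973 / 266476496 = 47.04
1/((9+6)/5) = 1/3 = 0.33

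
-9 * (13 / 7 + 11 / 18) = -311 / 14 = -22.21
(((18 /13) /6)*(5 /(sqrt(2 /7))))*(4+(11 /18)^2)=545*sqrt(14) /216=9.44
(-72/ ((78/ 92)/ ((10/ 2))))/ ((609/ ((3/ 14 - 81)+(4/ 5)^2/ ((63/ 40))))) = 9317576/ 166257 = 56.04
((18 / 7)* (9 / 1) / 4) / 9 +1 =23 / 14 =1.64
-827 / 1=-827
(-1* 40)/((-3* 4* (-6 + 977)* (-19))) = -10/55347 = -0.00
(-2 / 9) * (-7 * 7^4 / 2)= 16807 / 9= 1867.44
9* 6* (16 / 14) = 432 / 7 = 61.71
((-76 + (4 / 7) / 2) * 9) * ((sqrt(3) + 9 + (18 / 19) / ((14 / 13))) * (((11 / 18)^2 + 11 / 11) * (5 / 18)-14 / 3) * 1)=6622615 * sqrt(3) / 2268 + 483450895 / 16758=33906.59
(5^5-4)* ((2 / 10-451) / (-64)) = 3517367 / 160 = 21983.54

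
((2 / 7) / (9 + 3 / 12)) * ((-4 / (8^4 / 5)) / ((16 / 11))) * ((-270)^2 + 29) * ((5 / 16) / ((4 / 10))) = -100277375 / 16973824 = -5.91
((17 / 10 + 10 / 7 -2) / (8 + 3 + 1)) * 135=711 / 56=12.70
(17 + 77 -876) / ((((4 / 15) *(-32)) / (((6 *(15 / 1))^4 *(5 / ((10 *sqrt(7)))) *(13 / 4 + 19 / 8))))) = 1082257453125 *sqrt(7) / 448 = 6391482311.42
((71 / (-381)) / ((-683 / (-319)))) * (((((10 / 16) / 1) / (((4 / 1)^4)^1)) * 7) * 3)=-792715 / 177645568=-0.00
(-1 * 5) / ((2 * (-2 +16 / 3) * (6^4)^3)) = -1 / 2902376448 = -0.00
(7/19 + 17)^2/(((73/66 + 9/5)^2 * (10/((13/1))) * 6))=2569495500/332004841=7.74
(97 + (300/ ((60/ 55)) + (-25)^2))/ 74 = 997/ 74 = 13.47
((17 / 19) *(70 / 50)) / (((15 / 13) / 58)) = 89726 / 1425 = 62.97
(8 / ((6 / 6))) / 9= 8 / 9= 0.89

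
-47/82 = -0.57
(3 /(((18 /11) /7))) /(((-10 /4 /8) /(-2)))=1232 /15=82.13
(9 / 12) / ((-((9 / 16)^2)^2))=-16384 / 2187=-7.49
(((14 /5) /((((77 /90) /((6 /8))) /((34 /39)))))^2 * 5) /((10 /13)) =46818 /1573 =29.76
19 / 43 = 0.44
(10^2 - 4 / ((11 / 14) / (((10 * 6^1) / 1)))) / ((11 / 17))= -38420 / 121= -317.52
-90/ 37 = -2.43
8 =8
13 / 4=3.25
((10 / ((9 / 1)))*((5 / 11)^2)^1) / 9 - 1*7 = -68357 / 9801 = -6.97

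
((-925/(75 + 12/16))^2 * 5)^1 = 68450000/91809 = 745.57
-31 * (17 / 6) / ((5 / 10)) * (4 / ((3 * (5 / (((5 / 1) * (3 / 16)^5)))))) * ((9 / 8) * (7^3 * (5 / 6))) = -73208205 / 4194304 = -17.45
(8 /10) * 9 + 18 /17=702 /85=8.26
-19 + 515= 496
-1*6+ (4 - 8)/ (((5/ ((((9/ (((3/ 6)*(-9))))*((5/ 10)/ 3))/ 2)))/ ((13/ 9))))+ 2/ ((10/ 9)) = -4.01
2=2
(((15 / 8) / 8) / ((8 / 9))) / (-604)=-135 / 309248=-0.00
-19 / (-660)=19 / 660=0.03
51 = 51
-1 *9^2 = -81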